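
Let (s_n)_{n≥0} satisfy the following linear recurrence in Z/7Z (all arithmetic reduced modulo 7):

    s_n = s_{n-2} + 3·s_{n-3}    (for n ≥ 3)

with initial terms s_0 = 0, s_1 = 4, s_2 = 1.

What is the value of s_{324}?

s_3 = 0·1 + 1·4 + 3·0 = 4
s_4 = 0·4 + 1·1 + 3·4 = 6
s_5 = 0·6 + 1·4 + 3·1 = 0
s_6 = 0·0 + 1·6 + 3·4 = 4
s_7 = 0·4 + 1·0 + 3·6 = 4
s_8 = 0·4 + 1·4 + 3·0 = 4
s_9 = 0·4 + 1·4 + 3·4 = 2
s_10 = 0·2 + 1·4 + 3·4 = 2
s_11 = 0·2 + 1·2 + 3·4 = 0
s_12 = 0·0 + 1·2 + 3·2 = 1
s_13 = 0·1 + 1·0 + 3·2 = 6
s_14 = 0·6 + 1·1 + 3·0 = 1
s_15 = 0·1 + 1·6 + 3·1 = 2
s_16 = 0·2 + 1·1 + 3·6 = 5
s_17 = 0·5 + 1·2 + 3·1 = 5
s_18 = 0·5 + 1·5 + 3·2 = 4
s_19 = 0·4 + 1·5 + 3·5 = 6
s_20 = 0·6 + 1·4 + 3·5 = 5
s_21 = 0·5 + 1·6 + 3·4 = 4
s_22 = 0·4 + 1·5 + 3·6 = 2
s_23 = 0·2 + 1·4 + 3·5 = 5
s_24 = 0·5 + 1·2 + 3·4 = 0
s_25 = 0·0 + 1·5 + 3·2 = 4
s_26 = 0·4 + 1·0 + 3·5 = 1
(s_24, s_25, s_26) = (0, 4, 1) = (s_0, s_1, s_2), so the sequence has period 24.
324 ≡ 12 (mod 24), hence s_324 = s_12 = 1.

1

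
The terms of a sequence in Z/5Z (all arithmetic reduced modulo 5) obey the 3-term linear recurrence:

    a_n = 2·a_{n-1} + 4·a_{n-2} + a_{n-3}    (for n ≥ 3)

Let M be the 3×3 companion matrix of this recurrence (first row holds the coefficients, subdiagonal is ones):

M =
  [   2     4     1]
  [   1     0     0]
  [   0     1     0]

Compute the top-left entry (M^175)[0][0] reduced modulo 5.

(M^175)[0][0] is the top entry after applying M 175 times to the unit state (1, 0, 0). Equivalently it is h_{177} for the auxiliary sequence (h_n) obeying the same recurrence with h_2 = 1 and h_i = 0 for 0 ≤ i < 2:
h_3 = 2·1 + 4·0 + 1·0 = 2
h_4 = 2·2 + 4·1 + 1·0 = 3
h_5 = 2·3 + 4·2 + 1·1 = 0
h_6 = 2·0 + 4·3 + 1·2 = 4
h_7 = 2·4 + 4·0 + 1·3 = 1
h_8 = 2·1 + 4·4 + 1·0 = 3
h_9 = 2·3 + 4·1 + 1·4 = 4
h_10 = 2·4 + 4·3 + 1·1 = 1
h_11 = 2·1 + 4·4 + 1·3 = 1
h_12 = 2·1 + 4·1 + 1·4 = 0
h_13 = 2·0 + 4·1 + 1·1 = 0
h_14 = 2·0 + 4·0 + 1·1 = 1
(h_12, h_13, h_14) = (0, 0, 1) = (h_0, h_1, h_2), so the sequence has period 12.
177 ≡ 9 (mod 12), hence h_177 = h_9 = 4.

4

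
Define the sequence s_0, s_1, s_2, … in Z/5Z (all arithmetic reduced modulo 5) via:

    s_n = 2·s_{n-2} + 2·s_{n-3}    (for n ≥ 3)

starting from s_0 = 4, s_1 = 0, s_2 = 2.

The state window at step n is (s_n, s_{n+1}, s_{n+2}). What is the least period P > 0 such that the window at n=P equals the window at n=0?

124

n=0: window = (4, 0, 2)
n=1: window = (0, 2, 3)
n=2: window = (2, 3, 4)
n=3: window = (3, 4, 0)
n=4: window = (4, 0, 4)
n=5: window = (0, 4, 3)
n=6: window = (4, 3, 3)
n=7: window = (3, 3, 4)
n=8: window = (3, 4, 2)
n=9: window = (4, 2, 4)
n=10: window = (2, 4, 2)
n=11: window = (4, 2, 2)
n=12: window = (2, 2, 2)
n=13: window = (2, 2, 3)
n=14: window = (2, 3, 3)
n=15: window = (3, 3, 0)
n=16: window = (3, 0, 2)
n=17: window = (0, 2, 1)
n=18: window = (2, 1, 4)
n=19: window = (1, 4, 1)
n=20: window = (4, 1, 0)
n=21: window = (1, 0, 0)
n=22: window = (0, 0, 2)
n=23: window = (0, 2, 0)
n=24: window = (2, 0, 4)
n=25: window = (0, 4, 4)
n=26: window = (4, 4, 3)
n=27: window = (4, 3, 1)
n=28: window = (3, 1, 4)
n=29: window = (1, 4, 3)
n=30: window = (4, 3, 0)
n=31: window = (3, 0, 4)
n=32: window = (0, 4, 1)
n=33: window = (4, 1, 3)
n=34: window = (1, 3, 0)
n=35: window = (3, 0, 3)
n=36: window = (0, 3, 1)
n=37: window = (3, 1, 1)
n=38: window = (1, 1, 3)
n=39: window = (1, 3, 4)
n=40: window = (3, 4, 3)
…
n=122: window = (3, 2, 4)
n=123: window = (2, 4, 0)
n=124: window = (4, 0, 2)
window at n=124 equals window at n=0 → period = 124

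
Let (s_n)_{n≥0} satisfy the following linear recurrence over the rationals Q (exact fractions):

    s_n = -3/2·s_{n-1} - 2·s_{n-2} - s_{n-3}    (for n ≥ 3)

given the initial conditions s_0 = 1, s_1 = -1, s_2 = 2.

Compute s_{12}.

319/64

s_3 = -3/2·2 + -2·-1 + -1·1 = -2
s_4 = -3/2·-2 + -2·2 + -1·-1 = 0
s_5 = -3/2·0 + -2·-2 + -1·2 = 2
s_6 = -3/2·2 + -2·0 + -1·-2 = -1
s_7 = -3/2·-1 + -2·2 + -1·0 = -5/2
s_8 = -3/2·-5/2 + -2·-1 + -1·2 = 15/4
s_9 = -3/2·15/4 + -2·-5/2 + -1·-1 = 3/8
s_10 = -3/2·3/8 + -2·15/4 + -1·-5/2 = -89/16
s_11 = -3/2·-89/16 + -2·3/8 + -1·15/4 = 123/32
s_12 = -3/2·123/32 + -2·-89/16 + -1·3/8 = 319/64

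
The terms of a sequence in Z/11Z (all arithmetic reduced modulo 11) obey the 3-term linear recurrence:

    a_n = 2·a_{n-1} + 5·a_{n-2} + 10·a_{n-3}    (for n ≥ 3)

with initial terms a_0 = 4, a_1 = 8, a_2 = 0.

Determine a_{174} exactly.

a_3 = 2·0 + 5·8 + 10·4 = 3
a_4 = 2·3 + 5·0 + 10·8 = 9
a_5 = 2·9 + 5·3 + 10·0 = 0
a_6 = 2·0 + 5·9 + 10·3 = 9
a_7 = 2·9 + 5·0 + 10·9 = 9
a_8 = 2·9 + 5·9 + 10·0 = 8
Continuing the recurrence:
  a_9 = 8;  a_10 = 3;  a_11 = 5;  a_12 = 6;  a_13 = 1;  a_14 = 5
  a_15 = 9;  a_16 = 9;  a_17 = 3;  a_18 = 9;  a_19 = 2;  a_20 = 2
  a_21 = 5;  a_22 = 7;  a_23 = 4;  a_24 = 5;  a_25 = 1;  a_26 = 1
  a_27 = 2;  a_28 = 8;  a_29 = 3;  a_30 = 0;  a_31 = 7;  a_32 = 0
  a_33 = 2;  a_34 = 8;  a_35 = 4;  a_36 = 2;  a_37 = 5;  a_38 = 5
  a_39 = 0;  a_40 = 9;  a_41 = 2;  a_42 = 5;  a_43 = 0;  a_44 = 1
  a_45 = 8;  a_46 = 10;  a_47 = 4;  a_48 = 6;  a_49 = 0;  a_50 = 4
  a_51 = 2;  a_52 = 2;  a_53 = 10;  a_54 = 6;  a_55 = 5;  a_56 = 8
  a_57 = 2;  a_58 = 6;  a_59 = 3;  a_60 = 1;  a_61 = 0;  a_62 = 2
  a_63 = 3;  a_64 = 5;  a_65 = 1;  a_66 = 2;  a_67 = 4;  a_68 = 6
  a_69 = 8;  a_70 = 9;  a_71 = 8;  a_72 = 9;  a_73 = 5;  a_74 = 3
  a_75 = 0;  a_76 = 10;  a_77 = 6;  a_78 = 7;  a_79 = 1;  a_80 = 9
  a_81 = 5;  a_82 = 10;  a_83 = 3;  a_84 = 7;  a_85 = 8;  a_86 = 4
  a_87 = 8;  a_88 = 6;  a_89 = 4;  a_90 = 8;  a_91 = 8;  a_92 = 8
  a_93 = 4;  a_94 = 7;  a_95 = 4;  a_96 = 6;  a_97 = 3;  a_98 = 10
  a_99 = 7;  a_100 = 6;  a_101 = 4;  a_102 = 9;  a_103 = 10;  a_104 = 6
  a_105 = 9;  a_106 = 5;  a_107 = 5;  a_108 = 4;  a_109 = 6;  a_110 = 5
  a_111 = 3;  a_112 = 3;  a_113 = 5;  a_114 = 0;  a_115 = 0;  a_116 = 6
  a_117 = 1;  a_118 = 10;  a_119 = 8;  a_120 = 10;  a_121 = 6;  a_122 = 10
  a_123 = 7;  a_124 = 3;  a_125 = 9;  a_126 = 4;  a_127 = 6;  a_128 = 1
  a_129 = 6;  a_130 = 0;  a_131 = 7;  a_132 = 8;  a_133 = 7;  a_134 = 3
  a_135 = 0;  a_136 = 8;  a_137 = 2;  a_138 = 0;  a_139 = 2;  a_140 = 2
  a_141 = 3;  a_142 = 3;  a_143 = 8;  a_144 = 6;  a_145 = 5;  a_146 = 10
  a_147 = 6;  a_148 = 2;  a_149 = 2;  a_150 = 8;  a_151 = 2;  a_152 = 9
  a_153 = 9;  a_154 = 6;  a_155 = 4;  a_156 = 7;  a_157 = 6;  a_158 = 10
  a_159 = 10;  a_160 = 9;  a_161 = 3;  a_162 = 8;  a_163 = 0;  a_164 = 4
  a_165 = 0;  a_166 = 9;  a_167 = 3;  a_168 = 7;  a_169 = 9;  a_170 = 6
  a_171 = 6;  a_172 = 0
a_173 = 2·0 + 5·6 + 10·6 = 2
a_174 = 2·2 + 5·0 + 10·6 = 9

9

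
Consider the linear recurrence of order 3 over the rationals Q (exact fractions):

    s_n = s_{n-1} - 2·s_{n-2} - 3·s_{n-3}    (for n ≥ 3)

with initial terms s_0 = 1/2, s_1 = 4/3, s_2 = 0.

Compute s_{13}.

s_3 = 1·0 + -2·4/3 + -3·1/2 = -25/6
s_4 = 1·-25/6 + -2·0 + -3·4/3 = -49/6
s_5 = 1·-49/6 + -2·-25/6 + -3·0 = 1/6
s_6 = 1·1/6 + -2·-49/6 + -3·-25/6 = 29
s_7 = 1·29 + -2·1/6 + -3·-49/6 = 319/6
s_8 = 1·319/6 + -2·29 + -3·1/6 = -16/3
s_9 = 1·-16/3 + -2·319/6 + -3·29 = -596/3
s_10 = 1·-596/3 + -2·-16/3 + -3·319/6 = -695/2
s_11 = 1·-695/2 + -2·-596/3 + -3·-16/3 = 395/6
s_12 = 1·395/6 + -2·-695/2 + -3·-596/3 = 8141/6
s_13 = 1·8141/6 + -2·395/6 + -3·-695/2 = 6803/3

6803/3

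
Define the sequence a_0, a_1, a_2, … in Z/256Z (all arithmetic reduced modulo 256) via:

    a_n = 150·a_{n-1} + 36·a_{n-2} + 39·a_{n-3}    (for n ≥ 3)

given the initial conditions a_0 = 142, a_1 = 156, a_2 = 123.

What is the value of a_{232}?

32

a_3 = 150·123 + 36·156 + 39·142 = 164
a_4 = 150·164 + 36·123 + 39·156 = 40
a_5 = 150·40 + 36·164 + 39·123 = 61
a_6 = 150·61 + 36·40 + 39·164 = 90
a_7 = 150·90 + 36·61 + 39·40 = 104
a_8 = 150·104 + 36·90 + 39·61 = 227
Continuing the recurrence:
  a_9 = 88;  a_10 = 84;  a_11 = 45;  a_12 = 150;  a_13 = 4;  a_14 = 75
  a_15 = 92;  a_16 = 16;  a_17 = 189;  a_18 = 2;  a_19 = 48;  a_20 = 51
  a_21 = 240;  a_22 = 28;  a_23 = 237;  a_24 = 94;  a_25 = 172;  a_26 = 27
  a_27 = 84;  a_28 = 56;  a_29 = 189;  a_30 = 106;  a_31 = 56;  a_32 = 131
  a_33 = 200;  a_34 = 36;  a_35 = 45;  a_36 = 230;  a_37 = 148;  a_38 = 235
  a_39 = 140;  a_40 = 160;  a_41 = 61;  a_42 = 146;  a_43 = 128;  a_44 = 211
  a_45 = 224;  a_46 = 108;  a_47 = 237;  a_48 = 46;  a_49 = 188;  a_50 = 187
  a_51 = 4;  a_52 = 72;  a_53 = 61;  a_54 = 122;  a_55 = 8;  a_56 = 35
  a_57 = 56;  a_58 = 244;  a_59 = 45;  a_60 = 54;  a_61 = 36;  a_62 = 139
  a_63 = 188;  a_64 = 48;  a_65 = 189;  a_66 = 34;  a_67 = 208;  a_68 = 115
  a_69 = 208;  a_70 = 188;  a_71 = 237;  a_72 = 254;  a_73 = 204;  a_74 = 91
  a_75 = 180;  a_76 = 88;  a_77 = 189;  a_78 = 138;  a_79 = 216;  a_80 = 195
  a_81 = 168;  a_82 = 196;  a_83 = 45;  a_84 = 134;  a_85 = 180;  a_86 = 43
  a_87 = 236;  a_88 = 192;  a_89 = 61;  a_90 = 178;  a_91 = 32;  a_92 = 19
  a_93 = 192;  a_94 = 12;  a_95 = 237;  a_96 = 206;  a_97 = 220;  a_98 = 251
  a_99 = 100;  a_100 = 104;  a_101 = 61;  a_102 = 154;  a_103 = 168;  a_104 = 99
  a_105 = 24;  a_106 = 148;  a_107 = 45;  a_108 = 214;  a_109 = 68;  a_110 = 203
  a_111 = 28;  a_112 = 80;  a_113 = 189;  a_114 = 66;  a_115 = 112;  a_116 = 179
  a_117 = 176;  a_118 = 92;  a_119 = 237;  a_120 = 158;  a_121 = 236;  a_122 = 155
  a_123 = 20;  a_124 = 120;  a_125 = 189;  a_126 = 170;  a_127 = 120;  a_128 = 3
  a_129 = 136;  a_130 = 100;  a_131 = 45;  a_132 = 38;  a_133 = 212;  a_134 = 107
  a_135 = 76;  a_136 = 224;  a_137 = 61;  a_138 = 210;  a_139 = 192;  a_140 = 83
  a_141 = 160;  a_142 = 172;  a_143 = 237;  a_144 = 110;  a_145 = 252;  a_146 = 59
  a_147 = 196;  a_148 = 136;  a_149 = 61;  a_150 = 186;  a_151 = 72;  a_152 = 163
  a_153 = 248;  a_154 = 52;  a_155 = 45;  a_156 = 118;  a_157 = 100;  a_158 = 11
  a_159 = 124;  a_160 = 112;  a_161 = 189;  a_162 = 98;  a_163 = 16;  a_164 = 243
  a_165 = 144;  a_166 = 252;  a_167 = 237;  a_168 = 62;  a_169 = 12;  a_170 = 219
  a_171 = 116;  a_172 = 152;  a_173 = 189;  a_174 = 202;  a_175 = 24;  a_176 = 67
  a_177 = 104;  a_178 = 4;  a_179 = 45;  a_180 = 198;  a_181 = 244;  a_182 = 171
  a_183 = 172;  a_184 = 0;  a_185 = 61;  a_186 = 242;  a_187 = 96;  a_188 = 147
  a_189 = 128;  a_190 = 76;  a_191 = 237;  a_192 = 14;  a_193 = 28;  a_194 = 123
  a_195 = 36;  a_196 = 168;  a_197 = 61;  a_198 = 218;  a_199 = 232;  a_200 = 227
  a_201 = 216;  a_202 = 212;  a_203 = 45;  a_204 = 22;  a_205 = 132;  a_206 = 75
  a_207 = 220;  a_208 = 144;  a_209 = 189;  a_210 = 130;  a_211 = 176;  a_212 = 51
  a_213 = 112;  a_214 = 156;  a_215 = 237;  a_216 = 222;  a_217 = 44;  a_218 = 27
  a_219 = 212;  a_220 = 184;  a_221 = 189;  a_222 = 234;  a_223 = 184;  a_224 = 131
  a_225 = 72;  a_226 = 164;  a_227 = 45;  a_228 = 102;  a_229 = 20;  a_230 = 235
a_231 = 150·235 + 36·20 + 39·102 = 12
a_232 = 150·12 + 36·235 + 39·20 = 32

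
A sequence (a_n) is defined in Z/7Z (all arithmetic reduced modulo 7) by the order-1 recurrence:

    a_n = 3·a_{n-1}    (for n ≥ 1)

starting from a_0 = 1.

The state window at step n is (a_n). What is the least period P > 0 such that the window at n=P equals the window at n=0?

n=0: window = (1)
n=1: window = (3)
n=2: window = (2)
n=3: window = (6)
n=4: window = (4)
n=5: window = (5)
n=6: window = (1)
window at n=6 equals window at n=0 → period = 6

6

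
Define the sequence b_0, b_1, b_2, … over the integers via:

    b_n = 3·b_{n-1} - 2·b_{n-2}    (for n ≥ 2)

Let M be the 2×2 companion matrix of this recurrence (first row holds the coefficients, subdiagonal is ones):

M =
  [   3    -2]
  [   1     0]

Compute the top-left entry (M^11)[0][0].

4095

(M^11)[0][0] is the top entry after applying M 11 times to the unit state (1, 0). Equivalently it is h_{12} for the auxiliary sequence (h_n) obeying the same recurrence with h_1 = 1 and h_i = 0 for 0 ≤ i < 1:
h_2 = 3·1 + -2·0 = 3
h_3 = 3·3 + -2·1 = 7
h_4 = 3·7 + -2·3 = 15
h_5 = 3·15 + -2·7 = 31
h_6 = 3·31 + -2·15 = 63
h_7 = 3·63 + -2·31 = 127
h_8 = 3·127 + -2·63 = 255
h_9 = 3·255 + -2·127 = 511
h_10 = 3·511 + -2·255 = 1023
h_11 = 3·1023 + -2·511 = 2047
h_12 = 3·2047 + -2·1023 = 4095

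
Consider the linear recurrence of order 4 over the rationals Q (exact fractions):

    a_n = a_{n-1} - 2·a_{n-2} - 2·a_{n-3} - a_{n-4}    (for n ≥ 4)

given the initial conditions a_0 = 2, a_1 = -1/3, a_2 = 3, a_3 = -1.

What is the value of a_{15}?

a_4 = 1·-1 + -2·3 + -2·-1/3 + -1·2 = -25/3
a_5 = 1·-25/3 + -2·-1 + -2·3 + -1·-1/3 = -12
a_6 = 1·-12 + -2·-25/3 + -2·-1 + -1·3 = 11/3
a_7 = 1·11/3 + -2·-12 + -2·-25/3 + -1·-1 = 136/3
a_8 = 1·136/3 + -2·11/3 + -2·-12 + -1·-25/3 = 211/3
a_9 = 1·211/3 + -2·136/3 + -2·11/3 + -1·-12 = -47/3
a_10 = 1·-47/3 + -2·211/3 + -2·136/3 + -1·11/3 = -752/3
a_11 = 1·-752/3 + -2·-47/3 + -2·211/3 + -1·136/3 = -1216/3
a_12 = 1·-1216/3 + -2·-752/3 + -2·-47/3 + -1·211/3 = 57
a_13 = 1·57 + -2·-1216/3 + -2·-752/3 + -1·-47/3 = 4154/3
a_14 = 1·4154/3 + -2·57 + -2·-1216/3 + -1·-752/3 = 2332
a_15 = 1·2332 + -2·4154/3 + -2·57 + -1·-1216/3 = -146

-146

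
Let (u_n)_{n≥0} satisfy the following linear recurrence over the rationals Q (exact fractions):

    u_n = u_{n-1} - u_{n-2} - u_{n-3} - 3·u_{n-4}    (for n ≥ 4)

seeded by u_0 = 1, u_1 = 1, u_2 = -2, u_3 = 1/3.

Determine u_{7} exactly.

8

u_4 = 1·1/3 + -1·-2 + -1·1 + -3·1 = -5/3
u_5 = 1·-5/3 + -1·1/3 + -1·-2 + -3·1 = -3
u_6 = 1·-3 + -1·-5/3 + -1·1/3 + -3·-2 = 13/3
u_7 = 1·13/3 + -1·-3 + -1·-5/3 + -3·1/3 = 8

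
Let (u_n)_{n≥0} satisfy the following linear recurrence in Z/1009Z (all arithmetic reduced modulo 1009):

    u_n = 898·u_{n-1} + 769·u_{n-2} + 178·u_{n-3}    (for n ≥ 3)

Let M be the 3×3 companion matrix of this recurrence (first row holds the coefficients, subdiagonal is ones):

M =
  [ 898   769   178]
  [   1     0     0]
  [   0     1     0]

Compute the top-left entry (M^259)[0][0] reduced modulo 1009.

634

(M^259)[0][0] is the top entry after applying M 259 times to the unit state (1, 0, 0). Equivalently it is h_{261} for the auxiliary sequence (h_n) obeying the same recurrence with h_2 = 1 and h_i = 0 for 0 ≤ i < 2:
h_3 = 898·1 + 769·0 + 178·0 = 898
h_4 = 898·898 + 769·1 + 178·0 = 982
h_5 = 898·982 + 769·898 + 178·1 = 554
h_6 = 898·554 + 769·982 + 178·898 = 903
h_7 = 898·903 + 769·554 + 178·982 = 125
h_8 = 898·125 + 769·903 + 178·554 = 196
Continuing the recurrence:
  h_9 = 6;  h_10 = 778;  h_11 = 567;  h_12 = 634;  h_13 = 642;  h_14 = 602
  h_15 = 922;  h_16 = 642;  h_17 = 270;  h_18 = 246;  h_19 = 981;  h_20 = 200
  h_21 = 56;  h_22 = 331;  h_23 = 554;  h_24 = 204;  h_25 = 178;  h_26 = 633
  h_27 = 13;  h_28 = 410;  h_29 = 477;  h_30 = 299;  h_31 = 986;  h_32 = 564
  h_33 = 174;  h_34 = 654;  h_35 = 164;  h_36 = 95;  h_37 = 922;  h_38 = 914
  h_39 = 912;  h_40 = 928;  h_41 = 226;  h_42 = 295;  h_43 = 506;  h_44 = 36
  h_45 = 731;  h_46 = 287;  h_47 = 911;  h_48 = 477;  h_49 = 470;  h_50 = 553
  h_51 = 524;  h_52 = 739;  h_53 = 626;  h_54 = 803;  h_55 = 132;  h_56 = 920
  h_57 = 53;  h_58 = 631;  h_59 = 279;  h_60 = 573;  h_61 = 926;  h_62 = 57
  h_63 = 561;  h_64 = 85;  h_65 = 268;  h_66 = 269;  h_67 = 662;  h_68 = 472
  h_69 = 68;  h_70 = 35;  h_71 = 244;  h_72 = 836;  h_73 = 170;  h_74 = 497
  h_75 = 373;  h_76 = 747;  h_77 = 785;  h_78 = 770;  h_79 = 356;  h_80 = 170
  h_81 = 462;  h_82 = 547;  h_83 = 932;  h_84 = 872;  h_85 = 892;  h_86 = 882
  h_87 = 638;  h_88 = 385;  h_89 = 492;  h_90 = 858;  h_91 = 508;  h_92 = 834
  h_93 = 788;  h_94 = 560;  h_95 = 90;  h_96 = 919;  h_97 = 287;  h_98 = 718
  h_99 = 878;  h_100 = 261;  h_101 = 112;  h_102 = 492;  h_103 = 281;  h_104 = 826
  h_105 = 89;  h_106 = 312;  h_107 = 226;  h_108 = 632;  h_109 = 765;  h_110 = 388
  h_111 = 854;  h_112 = 724;  h_113 = 675;  h_114 = 191;  h_115 = 157;  h_116 = 379
  h_117 = 663;  h_118 = 617;  h_119 = 286;  h_120 = 746;  h_121 = 758;  h_122 = 629
  h_123 = 111;  h_124 = 904;  h_125 = 113;  h_126 = 127;  h_127 = 633;  h_128 = 91
  h_129 = 836;  h_130 = 56;  h_131 = 43;  h_132 = 434;  h_133 = 915;  h_134 = 702
  h_135 = 701;  h_136 = 326;  h_137 = 241;  h_138 = 616;  h_139 = 424;  h_140 = 353
  h_141 = 993;  h_142 = 600;  h_143 = 74;  h_144 = 324;  h_145 = 608;  h_146 = 103
  h_147 = 210;  h_148 = 663;  h_149 = 286;  h_150 = 891;  h_151 = 923;  h_152 = 991
  h_153 = 625;  h_154 = 357;  h_155 = 897;  h_156 = 669;  h_157 = 23;  h_158 = 589
  h_159 = 760;  h_160 = 354;  h_161 = 192;  h_162 = 756;  h_163 = 619;  h_164 = 962
  h_165 = 306;  h_166 = 722;  h_167 = 501;  h_168 = 134;  h_169 = 465;  h_170 = 358
  h_171 = 657;  h_172 = 607;  h_173 = 107;  h_174 = 758;  h_175 = 246;  h_176 = 521
  h_177 = 900;  h_178 = 468;  h_179 = 356;  h_180 = 292;  h_181 = 767;  h_182 = 979
  h_183 = 378;  h_184 = 868;  h_185 = 311;  h_186 = 9;  h_187 = 163;  h_188 = 799
  h_189 = 927;  h_190 = 733;  h_191 = 828;  h_192 = 96;  h_193 = 809;  h_194 = 239
  h_195 = 217;  h_196 = 1006;  h_197 = 885;  h_198 = 642;  h_199 = 342;  h_200 = 803
  h_201 = 576;  h_202 = 975;  h_203 = 396;  h_204 = 138;  h_205 = 634;  h_206 = 291
  h_207 = 534;  h_208 = 891;  h_209 = 303;  h_210 = 947;  h_211 = 941;  h_212 = 687
  h_213 = 666;  h_214 = 331;  h_215 = 371;  h_216 = 954;  h_217 = 199;  h_218 = 645
  h_219 = 7;  h_220 = 925;  h_221 = 365;  h_222 = 62;  h_223 = 547;  h_224 = 472
  h_225 = 912;  h_226 = 907;  h_227 = 565;  h_228 = 1003;  h_229 = 278;  h_230 = 522
  h_231 = 395;  h_232 = 430;  h_233 = 836;  h_234 = 439;  h_235 = 719;  h_236 = 972
  h_237 = 499;  h_238 = 753;  h_239 = 952;  h_240 = 194;  h_241 = 55;  h_242 = 756
  h_243 = 983;  h_244 = 748;  h_245 = 267;  h_246 = 123;  h_247 = 925;  h_248 = 87
  h_249 = 109;  h_250 = 501;  h_251 = 309;  h_252 = 69;  h_253 = 296;  h_254 = 541
  h_255 = 253;  h_256 = 710;  h_257 = 155;  h_258 = 707;  h_259 = 613
h_260 = 898·613 + 769·707 + 178·155 = 748
h_261 = 898·748 + 769·613 + 178·707 = 634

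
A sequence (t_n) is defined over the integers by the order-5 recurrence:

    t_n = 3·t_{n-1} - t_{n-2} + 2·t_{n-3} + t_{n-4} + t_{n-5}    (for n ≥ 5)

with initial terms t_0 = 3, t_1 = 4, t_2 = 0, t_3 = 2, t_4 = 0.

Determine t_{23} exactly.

t_5 = 3·0 + -1·2 + 2·0 + 1·4 + 1·3 = 5
t_6 = 3·5 + -1·0 + 2·2 + 1·0 + 1·4 = 23
t_7 = 3·23 + -1·5 + 2·0 + 1·2 + 1·0 = 66
t_8 = 3·66 + -1·23 + 2·5 + 1·0 + 1·2 = 187
t_9 = 3·187 + -1·66 + 2·23 + 1·5 + 1·0 = 546
t_10 = 3·546 + -1·187 + 2·66 + 1·23 + 1·5 = 1611
t_11 = 3·1611 + -1·546 + 2·187 + 1·66 + 1·23 = 4750
t_12 = 3·4750 + -1·1611 + 2·546 + 1·187 + 1·66 = 13984
t_13 = 3·13984 + -1·4750 + 2·1611 + 1·546 + 1·187 = 41157
t_14 = 3·41157 + -1·13984 + 2·4750 + 1·1611 + 1·546 = 121144
t_15 = 3·121144 + -1·41157 + 2·13984 + 1·4750 + 1·1611 = 356604
t_16 = 3·356604 + -1·121144 + 2·41157 + 1·13984 + 1·4750 = 1049716
t_17 = 3·1049716 + -1·356604 + 2·121144 + 1·41157 + 1·13984 = 3089973
t_18 = 3·3089973 + -1·1049716 + 2·356604 + 1·121144 + 1·41157 = 9095712
t_19 = 3·9095712 + -1·3089973 + 2·1049716 + 1·356604 + 1·121144 = 26774343
t_20 = 3·26774343 + -1·9095712 + 2·3089973 + 1·1049716 + 1·356604 = 78813583
t_21 = 3·78813583 + -1·26774343 + 2·9095712 + 1·3089973 + 1·1049716 = 231997519
t_22 = 3·231997519 + -1·78813583 + 2·26774343 + 1·9095712 + 1·3089973 = 682913345
t_23 = 3·682913345 + -1·231997519 + 2·78813583 + 1·26774343 + 1·9095712 = 2010239737

2010239737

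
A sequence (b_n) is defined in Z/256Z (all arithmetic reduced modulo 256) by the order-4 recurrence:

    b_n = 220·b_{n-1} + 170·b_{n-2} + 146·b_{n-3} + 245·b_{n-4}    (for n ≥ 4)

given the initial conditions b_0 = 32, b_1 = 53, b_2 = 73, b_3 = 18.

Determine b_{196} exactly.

b_4 = 220·18 + 170·73 + 146·53 + 245·32 = 204
b_5 = 220·204 + 170·18 + 146·73 + 245·53 = 159
b_6 = 220·159 + 170·204 + 146·18 + 245·73 = 61
b_7 = 220·61 + 170·159 + 146·204 + 245·18 = 148
b_8 = 220·148 + 170·61 + 146·159 + 245·204 = 156
b_9 = 220·156 + 170·148 + 146·61 + 245·159 = 77
Continuing the recurrence:
  b_10 = 141;  b_11 = 234;  b_12 = 240;  b_13 = 191;  b_14 = 233;  b_15 = 228
  b_16 = 72;  b_17 = 245;  b_18 = 97;  b_19 = 82;  b_20 = 132;  b_21 = 175
  b_22 = 165;  b_23 = 196;  b_24 = 36;  b_25 = 173;  b_26 = 69;  b_27 = 74
  b_28 = 136;  b_29 = 239;  b_30 = 241;  b_31 = 52;  b_32 = 48;  b_33 = 245
  b_34 = 185;  b_35 = 210;  b_36 = 252;  b_37 = 255;  b_38 = 77;  b_39 = 52
  b_40 = 108;  b_41 = 77;  b_42 = 61;  b_43 = 234;  b_44 = 224;  b_45 = 95
  b_46 = 57;  b_47 = 196;  b_48 = 216;  b_49 = 53;  b_50 = 81;  b_51 = 146
  b_52 = 52;  b_53 = 143;  b_54 = 53;  b_55 = 228;  b_56 = 116;  b_57 = 45
  b_58 = 117;  b_59 = 202;  b_60 = 248;  b_61 = 15;  b_62 = 193;  b_63 = 148
  b_64 = 64;  b_65 = 181;  b_66 = 41;  b_67 = 146;  b_68 = 44;  b_69 = 95
  b_70 = 93;  b_71 = 212;  b_72 = 60;  b_73 = 77;  b_74 = 237;  b_75 = 234
  b_76 = 208;  b_77 = 255;  b_78 = 137;  b_79 = 164;  b_80 = 104;  b_81 = 117
  b_82 = 65;  b_83 = 210;  b_84 = 228;  b_85 = 111;  b_86 = 197;  b_87 = 4
  b_88 = 196;  b_89 = 173;  b_90 = 165;  b_91 = 74;  b_92 = 104;  b_93 = 47
  b_94 = 145;  b_95 = 244;  b_96 = 80;  b_97 = 117;  b_98 = 153;  b_99 = 82
  b_100 = 92;  b_101 = 191;  b_102 = 109;  b_103 = 116;  b_104 = 12;  b_105 = 77
  b_106 = 157;  b_107 = 234;  b_108 = 192;  b_109 = 159;  b_110 = 217;  b_111 = 132
  b_112 = 248;  b_113 = 181;  b_114 = 49;  b_115 = 18;  b_116 = 148;  b_117 = 79
  b_118 = 85;  b_119 = 36;  b_120 = 20;  b_121 = 45;  b_122 = 213;  b_123 = 202
  b_124 = 216;  b_125 = 79;  b_126 = 97;  b_127 = 84;  b_128 = 96;  b_129 = 53
  b_130 = 9;  b_131 = 18;  b_132 = 140;  b_133 = 31;  b_134 = 125;  b_135 = 20
  b_136 = 220;  b_137 = 77;  b_138 = 77;  b_139 = 234;  b_140 = 176;  b_141 = 63
  b_142 = 41;  b_143 = 100;  b_144 = 136;  b_145 = 245;  b_146 = 33;  b_147 = 82
  b_148 = 68;  b_149 = 47;  b_150 = 229;  b_151 = 68;  b_152 = 100;  b_153 = 173
  b_154 = 5;  b_155 = 74;  b_156 = 72;  b_157 = 111;  b_158 = 49;  b_159 = 180
  b_160 = 112;  b_161 = 245;  b_162 = 121;  b_163 = 210;  b_164 = 188;  b_165 = 127
  b_166 = 141;  b_167 = 180;  b_168 = 172;  b_169 = 77;  b_170 = 253;  b_171 = 234
  b_172 = 160;  b_173 = 223;  b_174 = 121;  b_175 = 68;  b_176 = 24;  b_177 = 53
  b_178 = 17;  b_179 = 146;  b_180 = 244;  b_181 = 15;  b_182 = 117;  b_183 = 100
  b_184 = 180;  b_185 = 45;  b_186 = 53;  b_187 = 202;  b_188 = 184;  b_189 = 143
  b_190 = 1;  b_191 = 20;  b_192 = 128;  b_193 = 181;  b_194 = 233
b_195 = 220·233 + 170·181 + 146·128 + 245·20 = 146
b_196 = 220·146 + 170·233 + 146·181 + 245·128 = 236

236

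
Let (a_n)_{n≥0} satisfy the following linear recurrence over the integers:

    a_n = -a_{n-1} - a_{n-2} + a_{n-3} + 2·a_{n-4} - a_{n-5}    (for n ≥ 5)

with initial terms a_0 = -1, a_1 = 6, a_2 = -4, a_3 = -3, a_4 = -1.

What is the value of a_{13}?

-208

a_5 = -1·-1 + -1·-3 + 1·-4 + 2·6 + -1·-1 = 13
a_6 = -1·13 + -1·-1 + 1·-3 + 2·-4 + -1·6 = -29
a_7 = -1·-29 + -1·13 + 1·-1 + 2·-3 + -1·-4 = 13
a_8 = -1·13 + -1·-29 + 1·13 + 2·-1 + -1·-3 = 30
a_9 = -1·30 + -1·13 + 1·-29 + 2·13 + -1·-1 = -45
a_10 = -1·-45 + -1·30 + 1·13 + 2·-29 + -1·13 = -43
a_11 = -1·-43 + -1·-45 + 1·30 + 2·13 + -1·-29 = 173
a_12 = -1·173 + -1·-43 + 1·-45 + 2·30 + -1·13 = -128
a_13 = -1·-128 + -1·173 + 1·-43 + 2·-45 + -1·30 = -208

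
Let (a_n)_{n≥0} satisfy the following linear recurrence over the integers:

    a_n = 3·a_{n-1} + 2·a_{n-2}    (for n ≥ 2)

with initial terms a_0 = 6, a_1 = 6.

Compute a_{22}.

3108493890462

a_2 = 3·6 + 2·6 = 30
a_3 = 3·30 + 2·6 = 102
a_4 = 3·102 + 2·30 = 366
a_5 = 3·366 + 2·102 = 1302
a_6 = 3·1302 + 2·366 = 4638
a_7 = 3·4638 + 2·1302 = 16518
a_8 = 3·16518 + 2·4638 = 58830
a_9 = 3·58830 + 2·16518 = 209526
a_10 = 3·209526 + 2·58830 = 746238
a_11 = 3·746238 + 2·209526 = 2657766
a_12 = 3·2657766 + 2·746238 = 9465774
a_13 = 3·9465774 + 2·2657766 = 33712854
a_14 = 3·33712854 + 2·9465774 = 120070110
a_15 = 3·120070110 + 2·33712854 = 427636038
a_16 = 3·427636038 + 2·120070110 = 1523048334
a_17 = 3·1523048334 + 2·427636038 = 5424417078
a_18 = 3·5424417078 + 2·1523048334 = 19319347902
a_19 = 3·19319347902 + 2·5424417078 = 68806877862
a_20 = 3·68806877862 + 2·19319347902 = 245059329390
a_21 = 3·245059329390 + 2·68806877862 = 872791743894
a_22 = 3·872791743894 + 2·245059329390 = 3108493890462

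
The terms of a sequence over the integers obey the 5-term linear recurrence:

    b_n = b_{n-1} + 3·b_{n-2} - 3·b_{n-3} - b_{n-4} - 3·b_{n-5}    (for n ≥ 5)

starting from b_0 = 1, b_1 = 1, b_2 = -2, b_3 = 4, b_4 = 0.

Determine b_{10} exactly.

-84

b_5 = 1·0 + 3·4 + -3·-2 + -1·1 + -3·1 = 14
b_6 = 1·14 + 3·0 + -3·4 + -1·-2 + -3·1 = 1
b_7 = 1·1 + 3·14 + -3·0 + -1·4 + -3·-2 = 45
b_8 = 1·45 + 3·1 + -3·14 + -1·0 + -3·4 = -6
b_9 = 1·-6 + 3·45 + -3·1 + -1·14 + -3·0 = 112
b_10 = 1·112 + 3·-6 + -3·45 + -1·1 + -3·14 = -84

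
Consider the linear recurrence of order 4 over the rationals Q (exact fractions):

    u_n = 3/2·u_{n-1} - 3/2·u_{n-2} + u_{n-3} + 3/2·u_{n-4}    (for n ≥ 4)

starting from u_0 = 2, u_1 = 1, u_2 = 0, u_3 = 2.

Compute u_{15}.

u_4 = 3/2·2 + -3/2·0 + 1·1 + 3/2·2 = 7
u_5 = 3/2·7 + -3/2·2 + 1·0 + 3/2·1 = 9
u_6 = 3/2·9 + -3/2·7 + 1·2 + 3/2·0 = 5
u_7 = 3/2·5 + -3/2·9 + 1·7 + 3/2·2 = 4
u_8 = 3/2·4 + -3/2·5 + 1·9 + 3/2·7 = 18
u_9 = 3/2·18 + -3/2·4 + 1·5 + 3/2·9 = 79/2
u_10 = 3/2·79/2 + -3/2·18 + 1·4 + 3/2·5 = 175/4
u_11 = 3/2·175/4 + -3/2·79/2 + 1·18 + 3/2·4 = 243/8
u_12 = 3/2·243/8 + -3/2·175/4 + 1·79/2 + 3/2·18 = 743/16
u_13 = 3/2·743/16 + -3/2·243/8 + 1·175/4 + 3/2·79/2 = 4067/32
u_14 = 3/2·4067/32 + -3/2·743/16 + 1·243/8 + 3/2·175/4 = 13887/64
u_15 = 3/2·13887/64 + -3/2·4067/32 + 1·743/16 + 3/2·243/8 = 29035/128

29035/128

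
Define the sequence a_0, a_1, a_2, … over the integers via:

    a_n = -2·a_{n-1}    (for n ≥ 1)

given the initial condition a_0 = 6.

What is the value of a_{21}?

-12582912

a_1 = -2·6 = -12
a_2 = -2·-12 = 24
a_3 = -2·24 = -48
a_4 = -2·-48 = 96
a_5 = -2·96 = -192
a_6 = -2·-192 = 384
a_7 = -2·384 = -768
a_8 = -2·-768 = 1536
a_9 = -2·1536 = -3072
a_10 = -2·-3072 = 6144
a_11 = -2·6144 = -12288
a_12 = -2·-12288 = 24576
a_13 = -2·24576 = -49152
a_14 = -2·-49152 = 98304
a_15 = -2·98304 = -196608
a_16 = -2·-196608 = 393216
a_17 = -2·393216 = -786432
a_18 = -2·-786432 = 1572864
a_19 = -2·1572864 = -3145728
a_20 = -2·-3145728 = 6291456
a_21 = -2·6291456 = -12582912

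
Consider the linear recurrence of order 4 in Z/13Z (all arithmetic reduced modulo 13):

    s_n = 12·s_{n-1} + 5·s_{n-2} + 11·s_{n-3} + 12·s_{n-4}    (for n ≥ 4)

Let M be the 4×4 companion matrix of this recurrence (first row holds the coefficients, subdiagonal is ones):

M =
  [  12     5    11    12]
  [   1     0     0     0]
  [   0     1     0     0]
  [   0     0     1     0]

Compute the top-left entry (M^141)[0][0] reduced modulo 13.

3

(M^141)[0][0] is the top entry after applying M 141 times to the unit state (1, 0, 0, 0). Equivalently it is h_{144} for the auxiliary sequence (h_n) obeying the same recurrence with h_3 = 1 and h_i = 0 for 0 ≤ i < 3:
h_4 = 12·1 + 5·0 + 11·0 + 12·0 = 12
h_5 = 12·12 + 5·1 + 11·0 + 12·0 = 6
h_6 = 12·6 + 5·12 + 11·1 + 12·0 = 0
h_7 = 12·0 + 5·6 + 11·12 + 12·1 = 5
h_8 = 12·5 + 5·0 + 11·6 + 12·12 = 10
h_9 = 12·10 + 5·5 + 11·0 + 12·6 = 9
Continuing the recurrence:
  h_10 = 5;  h_11 = 2;  h_12 = 8;  h_13 = 9;  h_14 = 9;  h_15 = 5
  h_16 = 1;  h_17 = 10;  h_18 = 2;  h_19 = 2;  h_20 = 0;  h_21 = 9
  h_22 = 11;  h_23 = 6;  h_24 = 5;  h_25 = 7;  h_26 = 8;  h_27 = 11
  h_28 = 10;  h_29 = 9;  h_30 = 11;  h_31 = 3;  h_32 = 11;  h_33 = 12
  h_34 = 0;  h_35 = 9;  h_36 = 8;  h_37 = 12;  h_38 = 10;  h_39 = 12
  h_40 = 6;  h_41 = 9;  h_42 = 0;  h_43 = 8;  h_44 = 7;  h_45 = 11
  h_46 = 8;  h_47 = 12;  h_48 = 12;  h_49 = 8;  h_50 = 7;  h_51 = 10
  h_52 = 10;  h_53 = 5;  h_54 = 5;  h_55 = 3;  h_56 = 2;  h_57 = 11
  h_58 = 1;  h_59 = 8;  h_60 = 12;  h_61 = 2;  h_62 = 2;  h_63 = 2
  h_64 = 5;  h_65 = 12;  h_66 = 7;  h_67 = 2;  h_68 = 4;  h_69 = 6
  h_70 = 3;  h_71 = 4;  h_72 = 8;  h_73 = 0;  h_74 = 3;  h_75 = 3
  h_76 = 4;  h_77 = 5;  h_78 = 6;  h_79 = 8;  h_80 = 8;  h_81 = 2
  h_82 = 3;  h_83 = 9;  h_84 = 7;  h_85 = 4;  h_86 = 10;  h_87 = 0
  h_88 = 9;  h_89 = 6;  h_90 = 3;  h_91 = 9;  h_92 = 11;  h_93 = 9
  h_94 = 12;  h_95 = 2;  h_96 = 3;  h_97 = 0;  h_98 = 12;  h_99 = 6
  h_100 = 12;  h_101 = 7;  h_102 = 3;  h_103 = 2;  h_104 = 0;  h_105 = 10
  h_106 = 9;  h_107 = 0;  h_108 = 12;  h_109 = 12;  h_110 = 0;  h_111 = 10
  h_112 = 6;  h_113 = 6;  h_114 = 4;  h_115 = 4;  h_116 = 11;  h_117 = 8
  h_118 = 9;  h_119 = 5;  h_120 = 0;  h_121 = 12;  h_122 = 8;  h_123 = 8
  h_124 = 8;  h_125 = 4;  h_126 = 12;  h_127 = 10;  h_128 = 8;  h_129 = 1
  h_130 = 7;  h_131 = 11;  h_132 = 1;  h_133 = 0;  h_134 = 2;  h_135 = 11
  h_136 = 11;  h_137 = 1;  h_138 = 4;  h_139 = 7;  h_140 = 0;  h_141 = 0
  h_142 = 8
h_143 = 12·8 + 5·0 + 11·0 + 12·7 = 11
h_144 = 12·11 + 5·8 + 11·0 + 12·0 = 3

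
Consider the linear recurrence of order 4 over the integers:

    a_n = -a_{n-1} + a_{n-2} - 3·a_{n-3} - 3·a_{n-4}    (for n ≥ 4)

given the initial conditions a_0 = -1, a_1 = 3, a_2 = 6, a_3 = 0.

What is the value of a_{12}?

954

a_4 = -1·0 + 1·6 + -3·3 + -3·-1 = 0
a_5 = -1·0 + 1·0 + -3·6 + -3·3 = -27
a_6 = -1·-27 + 1·0 + -3·0 + -3·6 = 9
a_7 = -1·9 + 1·-27 + -3·0 + -3·0 = -36
a_8 = -1·-36 + 1·9 + -3·-27 + -3·0 = 126
a_9 = -1·126 + 1·-36 + -3·9 + -3·-27 = -108
a_10 = -1·-108 + 1·126 + -3·-36 + -3·9 = 315
a_11 = -1·315 + 1·-108 + -3·126 + -3·-36 = -693
a_12 = -1·-693 + 1·315 + -3·-108 + -3·126 = 954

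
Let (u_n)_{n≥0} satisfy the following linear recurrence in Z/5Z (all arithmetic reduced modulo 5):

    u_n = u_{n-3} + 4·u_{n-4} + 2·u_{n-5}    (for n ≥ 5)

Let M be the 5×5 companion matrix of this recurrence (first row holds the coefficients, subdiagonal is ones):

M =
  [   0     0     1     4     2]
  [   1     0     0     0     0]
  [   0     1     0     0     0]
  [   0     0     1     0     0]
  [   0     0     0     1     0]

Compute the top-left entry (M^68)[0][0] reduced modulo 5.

1

(M^68)[0][0] is the top entry after applying M 68 times to the unit state (1, 0, 0, 0, 0). Equivalently it is h_{72} for the auxiliary sequence (h_n) obeying the same recurrence with h_4 = 1 and h_i = 0 for 0 ≤ i < 4:
h_5 = 0·1 + 0·0 + 1·0 + 4·0 + 2·0 = 0
h_6 = 0·0 + 0·1 + 1·0 + 4·0 + 2·0 = 0
h_7 = 0·0 + 0·0 + 1·1 + 4·0 + 2·0 = 1
h_8 = 0·1 + 0·0 + 1·0 + 4·1 + 2·0 = 4
h_9 = 0·4 + 0·1 + 1·0 + 4·0 + 2·1 = 2
h_10 = 0·2 + 0·4 + 1·1 + 4·0 + 2·0 = 1
h_11 = 0·1 + 0·2 + 1·4 + 4·1 + 2·0 = 3
h_12 = 0·3 + 0·1 + 1·2 + 4·4 + 2·1 = 0
h_13 = 0·0 + 0·3 + 1·1 + 4·2 + 2·4 = 2
h_14 = 0·2 + 0·0 + 1·3 + 4·1 + 2·2 = 1
h_15 = 0·1 + 0·2 + 1·0 + 4·3 + 2·1 = 4
h_16 = 0·4 + 0·1 + 1·2 + 4·0 + 2·3 = 3
h_17 = 0·3 + 0·4 + 1·1 + 4·2 + 2·0 = 4
h_18 = 0·4 + 0·3 + 1·4 + 4·1 + 2·2 = 2
h_19 = 0·2 + 0·4 + 1·3 + 4·4 + 2·1 = 1
h_20 = 0·1 + 0·2 + 1·4 + 4·3 + 2·4 = 4
h_21 = 0·4 + 0·1 + 1·2 + 4·4 + 2·3 = 4
h_22 = 0·4 + 0·4 + 1·1 + 4·2 + 2·4 = 2
h_23 = 0·2 + 0·4 + 1·4 + 4·1 + 2·2 = 2
h_24 = 0·2 + 0·2 + 1·4 + 4·4 + 2·1 = 2
h_25 = 0·2 + 0·2 + 1·2 + 4·4 + 2·4 = 1
h_26 = 0·1 + 0·2 + 1·2 + 4·2 + 2·4 = 3
h_27 = 0·3 + 0·1 + 1·2 + 4·2 + 2·2 = 4
h_28 = 0·4 + 0·3 + 1·1 + 4·2 + 2·2 = 3
h_29 = 0·3 + 0·4 + 1·3 + 4·1 + 2·2 = 1
h_30 = 0·1 + 0·3 + 1·4 + 4·3 + 2·1 = 3
h_31 = 0·3 + 0·1 + 1·3 + 4·4 + 2·3 = 0
h_32 = 0·0 + 0·3 + 1·1 + 4·3 + 2·4 = 1
h_33 = 0·1 + 0·0 + 1·3 + 4·1 + 2·3 = 3
h_34 = 0·3 + 0·1 + 1·0 + 4·3 + 2·1 = 4
h_35 = 0·4 + 0·3 + 1·1 + 4·0 + 2·3 = 2
h_36 = 0·2 + 0·4 + 1·3 + 4·1 + 2·0 = 2
h_37 = 0·2 + 0·2 + 1·4 + 4·3 + 2·1 = 3
h_38 = 0·3 + 0·2 + 1·2 + 4·4 + 2·3 = 4
h_39 = 0·4 + 0·3 + 1·2 + 4·2 + 2·4 = 3
h_40 = 0·3 + 0·4 + 1·3 + 4·2 + 2·2 = 0
h_41 = 0·0 + 0·3 + 1·4 + 4·3 + 2·2 = 0
h_42 = 0·0 + 0·0 + 1·3 + 4·4 + 2·3 = 0
h_43 = 0·0 + 0·0 + 1·0 + 4·3 + 2·4 = 0
h_44 = 0·0 + 0·0 + 1·0 + 4·0 + 2·3 = 1
h_45 = 0·1 + 0·0 + 1·0 + 4·0 + 2·0 = 0
h_46 = 0·0 + 0·1 + 1·0 + 4·0 + 2·0 = 0
h_47 = 0·0 + 0·0 + 1·1 + 4·0 + 2·0 = 1
h_48 = 0·1 + 0·0 + 1·0 + 4·1 + 2·0 = 4
h_49 = 0·4 + 0·1 + 1·0 + 4·0 + 2·1 = 2
h_50 = 0·2 + 0·4 + 1·1 + 4·0 + 2·0 = 1
h_51 = 0·1 + 0·2 + 1·4 + 4·1 + 2·0 = 3
h_52 = 0·3 + 0·1 + 1·2 + 4·4 + 2·1 = 0
h_53 = 0·0 + 0·3 + 1·1 + 4·2 + 2·4 = 2
h_54 = 0·2 + 0·0 + 1·3 + 4·1 + 2·2 = 1
h_55 = 0·1 + 0·2 + 1·0 + 4·3 + 2·1 = 4
h_56 = 0·4 + 0·1 + 1·2 + 4·0 + 2·3 = 3
h_57 = 0·3 + 0·4 + 1·1 + 4·2 + 2·0 = 4
h_58 = 0·4 + 0·3 + 1·4 + 4·1 + 2·2 = 2
h_59 = 0·2 + 0·4 + 1·3 + 4·4 + 2·1 = 1
h_60 = 0·1 + 0·2 + 1·4 + 4·3 + 2·4 = 4
h_61 = 0·4 + 0·1 + 1·2 + 4·4 + 2·3 = 4
h_62 = 0·4 + 0·4 + 1·1 + 4·2 + 2·4 = 2
h_63 = 0·2 + 0·4 + 1·4 + 4·1 + 2·2 = 2
h_64 = 0·2 + 0·2 + 1·4 + 4·4 + 2·1 = 2
h_65 = 0·2 + 0·2 + 1·2 + 4·4 + 2·4 = 1
h_66 = 0·1 + 0·2 + 1·2 + 4·2 + 2·4 = 3
h_67 = 0·3 + 0·1 + 1·2 + 4·2 + 2·2 = 4
h_68 = 0·4 + 0·3 + 1·1 + 4·2 + 2·2 = 3
h_69 = 0·3 + 0·4 + 1·3 + 4·1 + 2·2 = 1
h_70 = 0·1 + 0·3 + 1·4 + 4·3 + 2·1 = 3
h_71 = 0·3 + 0·1 + 1·3 + 4·4 + 2·3 = 0
h_72 = 0·0 + 0·3 + 1·1 + 4·3 + 2·4 = 1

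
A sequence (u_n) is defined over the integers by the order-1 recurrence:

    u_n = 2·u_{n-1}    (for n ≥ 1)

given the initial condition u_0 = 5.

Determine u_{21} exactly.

u_1 = 2·5 = 10
u_2 = 2·10 = 20
u_3 = 2·20 = 40
u_4 = 2·40 = 80
u_5 = 2·80 = 160
u_6 = 2·160 = 320
u_7 = 2·320 = 640
u_8 = 2·640 = 1280
u_9 = 2·1280 = 2560
u_10 = 2·2560 = 5120
u_11 = 2·5120 = 10240
u_12 = 2·10240 = 20480
u_13 = 2·20480 = 40960
u_14 = 2·40960 = 81920
u_15 = 2·81920 = 163840
u_16 = 2·163840 = 327680
u_17 = 2·327680 = 655360
u_18 = 2·655360 = 1310720
u_19 = 2·1310720 = 2621440
u_20 = 2·2621440 = 5242880
u_21 = 2·5242880 = 10485760

10485760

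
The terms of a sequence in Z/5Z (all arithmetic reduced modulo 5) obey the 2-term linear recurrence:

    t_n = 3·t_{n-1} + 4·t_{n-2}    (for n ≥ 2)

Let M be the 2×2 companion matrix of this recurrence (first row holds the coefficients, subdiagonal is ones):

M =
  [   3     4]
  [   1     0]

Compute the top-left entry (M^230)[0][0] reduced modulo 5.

1

(M^230)[0][0] is the top entry after applying M 230 times to the unit state (1, 0). Equivalently it is h_{231} for the auxiliary sequence (h_n) obeying the same recurrence with h_1 = 1 and h_i = 0 for 0 ≤ i < 1:
h_2 = 3·1 + 4·0 = 3
h_3 = 3·3 + 4·1 = 3
h_4 = 3·3 + 4·3 = 1
h_5 = 3·1 + 4·3 = 0
h_6 = 3·0 + 4·1 = 4
h_7 = 3·4 + 4·0 = 2
h_8 = 3·2 + 4·4 = 2
h_9 = 3·2 + 4·2 = 4
h_10 = 3·4 + 4·2 = 0
h_11 = 3·0 + 4·4 = 1
(h_10, h_11) = (0, 1) = (h_0, h_1), so the sequence has period 10.
231 ≡ 1 (mod 10), hence h_231 = h_1 = 1.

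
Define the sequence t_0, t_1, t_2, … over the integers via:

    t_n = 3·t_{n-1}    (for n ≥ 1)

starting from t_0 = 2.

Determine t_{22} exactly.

62762119218

t_1 = 3·2 = 6
t_2 = 3·6 = 18
t_3 = 3·18 = 54
t_4 = 3·54 = 162
t_5 = 3·162 = 486
t_6 = 3·486 = 1458
t_7 = 3·1458 = 4374
t_8 = 3·4374 = 13122
t_9 = 3·13122 = 39366
t_10 = 3·39366 = 118098
t_11 = 3·118098 = 354294
t_12 = 3·354294 = 1062882
t_13 = 3·1062882 = 3188646
t_14 = 3·3188646 = 9565938
t_15 = 3·9565938 = 28697814
t_16 = 3·28697814 = 86093442
t_17 = 3·86093442 = 258280326
t_18 = 3·258280326 = 774840978
t_19 = 3·774840978 = 2324522934
t_20 = 3·2324522934 = 6973568802
t_21 = 3·6973568802 = 20920706406
t_22 = 3·20920706406 = 62762119218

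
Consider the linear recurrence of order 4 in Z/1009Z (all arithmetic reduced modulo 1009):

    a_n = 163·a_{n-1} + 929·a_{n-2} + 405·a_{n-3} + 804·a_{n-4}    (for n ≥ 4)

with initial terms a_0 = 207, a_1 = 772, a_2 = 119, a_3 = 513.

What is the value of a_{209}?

481

a_4 = 163·513 + 929·119 + 405·772 + 804·207 = 255
a_5 = 163·255 + 929·513 + 405·119 + 804·772 = 441
a_6 = 163·441 + 929·255 + 405·513 + 804·119 = 765
a_7 = 163·765 + 929·441 + 405·255 + 804·513 = 751
a_8 = 163·751 + 929·765 + 405·441 + 804·255 = 878
a_9 = 163·878 + 929·751 + 405·765 + 804·441 = 763
Continuing the recurrence:
  a_10 = 668;  a_11 = 256;  a_12 = 269;  a_13 = 268;  a_14 = 3;  a_15 = 199
  a_16 = 836;  a_17 = 29;  a_18 = 674;  a_19 = 718;  a_20 = 343;  a_21 = 127
  a_22 = 585;  a_23 = 236;  a_24 = 31;  a_25 = 308;  a_26 = 172;  a_27 = 868
  a_28 = 922;  a_29 = 592;  a_30 = 1001;  a_31 = 501;  a_32 = 874;  a_33 = 989
  a_34 = 195;  a_35 = 112;  a_36 = 33;  a_37 = 792;  a_38 = 671;  a_39 = 94
  a_40 = 180;  a_41 = 45;  a_42 = 404;  a_43 = 856;  a_44 = 750;  a_45 = 311
  a_46 = 285;  a_47 = 513;  a_48 = 736;  a_49 = 437;  a_50 = 251;  a_51 = 95
  a_52 = 321;  a_53 = 289;  a_54 = 375;  a_55 = 212;  a_56 = 301;  a_57 = 626
  a_58 = 169;  a_59 = 417;  a_60 = 80;  a_61 = 515;  a_62 = 904;  a_63 = 599
  a_64 = 557;  a_65 = 716;  a_66 = 271;  a_67 = 891;  a_68 = 684;  a_69 = 160
  a_70 = 194;  a_71 = 179;  a_72 = 795;  a_73 = 604;  a_74 = 983;  a_75 = 652
  a_76 = 309;  a_77 = 72;  a_78 = 120;  a_79 = 240;  a_80 = 380;  a_81 = 905
  a_82 = 23;  a_83 = 734;  a_84 = 809;  a_85 = 864;  a_86 = 382;  a_87 = 809
  a_88 = 844;  a_89 = 1001;  a_90 = 909;  a_91 = 893;  a_92 = 506;  a_93 = 430
  a_94 = 103;  a_95 = 218;  a_96 = 850;  a_97 = 9;  a_98 = 642;  a_99 = 895
  a_100 = 604;  a_101 = 479;  a_102 = 300;  a_103 = 86;  a_104 = 662;  a_105 = 224
  a_106 = 269;  a_107 = 950;  a_108 = 557;  a_109 = 123;  a_110 = 376;  a_111 = 554
  a_112 = 897;  a_113 = 922;  a_114 = 809;  a_115 = 77;  a_116 = 132;  a_117 = 623
  a_118 = 725;  a_119 = 65;  a_120 = 266;  a_121 = 250;  a_122 = 88;  a_123 = 966
  a_124 = 383;  a_125 = 818;  a_126 = 645;  a_127 = 816;  a_128 = 204;  a_129 = 967
  a_130 = 532;  a_131 = 371;  a_132 = 452;  a_133 = 681;  a_134 = 3;  a_135 = 546
  a_136 = 482;  a_137 = 423;  a_138 = 672;  a_139 = 563;  a_140 = 533;  a_141 = 259
  a_142 = 31;  a_143 = 27;  a_144 = 578;  a_145 = 55;  a_146 = 602;  a_147 = 410
  a_148 = 148;  a_149 = 870;  a_150 = 71;  a_151 = 601;  a_152 = 603;  a_153 = 505
  a_154 = 585;  a_155 = 399;  a_156 = 265;  a_157 = 388;  a_158 = 976;  a_159 = 210
  a_160 = 443;  a_161 = 846;  a_162 = 545;  a_163 = 116;  a_164 = 98;  a_165 = 512
  a_166 = 781;  a_167 = 344;  a_168 = 251;  a_169 = 740;  a_170 = 44;  a_171 = 296
  a_172 = 363;  a_173 = 491;  a_174 = 413;  a_175 = 357;  a_176 = 259;  a_177 = 556
  a_178 = 676;  a_179 = 554;  a_180 = 453;  a_181 = 636;  a_182 = 859;  a_183 = 619
  a_184 = 137;  a_185 = 634;  a_186 = 497;  a_187 = 250;  a_188 = 632;  a_189 = 963
  a_190 = 838;  a_191 = 915;  a_192 = 509;  a_193 = 392;  a_194 = 990;  a_195 = 257
  a_196 = 962;  a_197 = 768;  a_198 = 818;  a_199 = 174;  a_200 = 68;  a_201 = 493
  a_202 = 906;  a_203 = 217;  a_204 = 293;  a_205 = 627;  a_206 = 87;  a_207 = 868
a_208 = 163·868 + 929·87 + 405·627 + 804·293 = 469
a_209 = 163·469 + 929·868 + 405·87 + 804·627 = 481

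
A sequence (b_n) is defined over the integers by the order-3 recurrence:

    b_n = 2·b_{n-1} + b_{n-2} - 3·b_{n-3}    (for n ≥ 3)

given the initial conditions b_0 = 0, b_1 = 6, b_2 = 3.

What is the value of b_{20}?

-14121

b_3 = 2·3 + 1·6 + -3·0 = 12
b_4 = 2·12 + 1·3 + -3·6 = 9
b_5 = 2·9 + 1·12 + -3·3 = 21
b_6 = 2·21 + 1·9 + -3·12 = 15
b_7 = 2·15 + 1·21 + -3·9 = 24
b_8 = 2·24 + 1·15 + -3·21 = 0
b_9 = 2·0 + 1·24 + -3·15 = -21
b_10 = 2·-21 + 1·0 + -3·24 = -114
b_11 = 2·-114 + 1·-21 + -3·0 = -249
b_12 = 2·-249 + 1·-114 + -3·-21 = -549
b_13 = 2·-549 + 1·-249 + -3·-114 = -1005
b_14 = 2·-1005 + 1·-549 + -3·-249 = -1812
b_15 = 2·-1812 + 1·-1005 + -3·-549 = -2982
b_16 = 2·-2982 + 1·-1812 + -3·-1005 = -4761
b_17 = 2·-4761 + 1·-2982 + -3·-1812 = -7068
b_18 = 2·-7068 + 1·-4761 + -3·-2982 = -9951
b_19 = 2·-9951 + 1·-7068 + -3·-4761 = -12687
b_20 = 2·-12687 + 1·-9951 + -3·-7068 = -14121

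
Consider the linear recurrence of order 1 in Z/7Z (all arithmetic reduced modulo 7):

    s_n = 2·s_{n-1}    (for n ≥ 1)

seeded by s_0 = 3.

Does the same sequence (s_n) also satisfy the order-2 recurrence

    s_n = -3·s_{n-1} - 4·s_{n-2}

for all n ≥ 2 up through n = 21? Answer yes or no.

yes

Terms s_0..s_21: 3, 6, 5, 3, 6, 5, 3, 6, 5, 3, 6, 5, 3, 6, 5, 3, 6, 5, 3, 6, 5, 3
n=2: candidate gives 5, actual s_2 = 5 ✓
n=3: candidate gives 3, actual s_3 = 3 ✓
n=4: candidate gives 6, actual s_4 = 6 ✓
n=5: candidate gives 5, actual s_5 = 5 ✓
n=6: candidate gives 3, actual s_6 = 3 ✓
n=7: candidate gives 6, actual s_7 = 6 ✓
n=8: candidate gives 5, actual s_8 = 5 ✓
n=9: candidate gives 3, actual s_9 = 3 ✓
n=10: candidate gives 6, actual s_10 = 6 ✓
n=11: candidate gives 5, actual s_11 = 5 ✓
n=12: candidate gives 3, actual s_12 = 3 ✓
n=13: candidate gives 6, actual s_13 = 6 ✓
n=14: candidate gives 5, actual s_14 = 5 ✓
n=15: candidate gives 3, actual s_15 = 3 ✓
n=16: candidate gives 6, actual s_16 = 6 ✓
n=17: candidate gives 5, actual s_17 = 5 ✓
n=18: candidate gives 3, actual s_18 = 3 ✓
n=19: candidate gives 6, actual s_19 = 6 ✓
n=20: candidate gives 5, actual s_20 = 5 ✓
n=21: candidate gives 3, actual s_21 = 3 ✓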